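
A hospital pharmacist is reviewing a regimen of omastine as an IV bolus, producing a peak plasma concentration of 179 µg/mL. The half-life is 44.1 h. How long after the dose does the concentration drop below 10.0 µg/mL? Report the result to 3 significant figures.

184 hours

k = ln 2 / 44.1 = 0.01572 h⁻¹
C(t) = C₀ e^(−kt)  ⇒  t = ln(C₀/C) / k
t = ln(179/10.0) / 0.01572 = 2.885 / 0.01572 ≈ 184 hours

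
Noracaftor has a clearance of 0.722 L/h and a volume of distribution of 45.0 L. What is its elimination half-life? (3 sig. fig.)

k = CL / V = 0.722 / 45.0 = 0.01604 h⁻¹
t½ = ln 2 / k = ln 2 / 0.01604 ≈ 43.2 hours

43.2 hours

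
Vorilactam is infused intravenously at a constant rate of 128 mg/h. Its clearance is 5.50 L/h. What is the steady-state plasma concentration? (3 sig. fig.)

23.3 mg/L

Css = infusion rate / CL = 128 / 5.50 ≈ 23.3 mg/L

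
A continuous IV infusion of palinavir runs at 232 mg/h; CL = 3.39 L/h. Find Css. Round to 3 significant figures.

Css = infusion rate / CL = 232 / 3.39 ≈ 68.4 µg/mL

68.4 µg/mL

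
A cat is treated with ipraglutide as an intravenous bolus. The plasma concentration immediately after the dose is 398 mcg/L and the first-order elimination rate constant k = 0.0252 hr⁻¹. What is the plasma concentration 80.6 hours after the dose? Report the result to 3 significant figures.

C(t) = C₀ e^(−kt) = 398 × e^(−0.02520 × 80.6) = 398 × e^(−2.031) = 398 × 0.1312 ≈ 52.2 mcg/L

52.2 mcg/L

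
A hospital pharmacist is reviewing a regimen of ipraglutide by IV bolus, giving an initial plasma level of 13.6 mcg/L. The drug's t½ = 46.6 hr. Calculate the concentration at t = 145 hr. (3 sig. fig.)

k = ln 2 / 46.6 = 0.01487 hr⁻¹
145 hr is 3.112 half-lives, so C = 13.6 × (1/2)^3.112 = 13.6 × 0.1157 ≈ 1.57 mcg/L

1.57 mcg/L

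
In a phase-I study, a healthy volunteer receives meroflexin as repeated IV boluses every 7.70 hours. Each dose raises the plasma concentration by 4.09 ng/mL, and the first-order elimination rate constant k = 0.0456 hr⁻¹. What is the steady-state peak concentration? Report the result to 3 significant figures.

Fraction remaining after one interval: e^(−kτ) = e^(−0.04560 × 7.70) = 0.7039
R = 1 / (1 − 0.7039) = 3.377
Css,max = 4.09 × 3.377 ≈ 13.8 ng/mL

13.8 ng/mL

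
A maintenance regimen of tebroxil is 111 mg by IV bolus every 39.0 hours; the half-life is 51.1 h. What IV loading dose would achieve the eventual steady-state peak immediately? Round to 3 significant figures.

270 mg

k = ln 2 / 51.1 = 0.01356 h⁻¹
Accumulation ratio R = 1 / (1 − e^(−kτ)) = 1 / (1 − e^(−0.01356×39.0)) = 1 / (1 − 0.5892) = 2.434
Loading dose = maintenance dose × R = 111 × 2.434 ≈ 270 mg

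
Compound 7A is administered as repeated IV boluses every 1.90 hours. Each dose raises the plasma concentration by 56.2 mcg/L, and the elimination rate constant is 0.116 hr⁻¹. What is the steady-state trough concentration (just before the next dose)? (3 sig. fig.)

228 mcg/L

Fraction remaining after one interval: e^(−kτ) = e^(−0.1160 × 1.90) = 0.8022
R = 1 / (1 − 0.8022) = 5.056
Css,max = 56.2 × 5.056 = 284.1 mcg/L
Css,min = Css,max × e^(−kτ) = 284.1 × 0.8022 ≈ 228 mcg/L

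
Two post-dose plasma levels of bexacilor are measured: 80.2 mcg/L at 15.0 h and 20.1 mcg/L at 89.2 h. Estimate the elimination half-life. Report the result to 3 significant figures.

k = ln(C₁/C₂) / (t₂ − t₁) = ln(80.2/20.1) / (89.2 − 15.0)
  = 1.384 / 74.20 = 0.01865 h⁻¹
t½ = ln 2 / k = ln 2 / 0.01865 ≈ 37.2 hours

37.2 hours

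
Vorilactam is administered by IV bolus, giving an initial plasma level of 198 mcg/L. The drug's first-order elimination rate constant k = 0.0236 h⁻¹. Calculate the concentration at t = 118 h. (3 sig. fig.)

12.2 mcg/L

C(t) = C₀ e^(−kt) = 198 × e^(−0.02360 × 118) = 198 × e^(−2.785) = 198 × 0.06174 ≈ 12.2 mcg/L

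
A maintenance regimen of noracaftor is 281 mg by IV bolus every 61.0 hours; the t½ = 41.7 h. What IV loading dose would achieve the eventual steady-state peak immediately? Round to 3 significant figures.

441 mg

k = ln 2 / 41.7 = 0.01662 h⁻¹
Accumulation ratio R = 1 / (1 − e^(−kτ)) = 1 / (1 − e^(−0.01662×61.0)) = 1 / (1 − 0.3628) = 1.569
Loading dose = maintenance dose × R = 281 × 1.569 ≈ 441 mg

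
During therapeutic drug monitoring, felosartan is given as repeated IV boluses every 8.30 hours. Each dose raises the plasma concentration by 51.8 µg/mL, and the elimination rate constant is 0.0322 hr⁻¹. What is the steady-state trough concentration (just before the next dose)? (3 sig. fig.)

169 µg/mL

Fraction remaining after one interval: e^(−kτ) = e^(−0.03220 × 8.30) = 0.7655
R = 1 / (1 − 0.7655) = 4.264
Css,max = 51.8 × 4.264 = 220.9 µg/mL
Css,min = Css,max × e^(−kτ) = 220.9 × 0.7655 ≈ 169 µg/mL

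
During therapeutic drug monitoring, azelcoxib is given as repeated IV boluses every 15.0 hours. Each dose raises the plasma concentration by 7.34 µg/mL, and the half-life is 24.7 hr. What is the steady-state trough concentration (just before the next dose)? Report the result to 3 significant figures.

14.0 µg/mL

k = ln 2 / 24.7 = 0.02806 hr⁻¹
Fraction remaining after one interval: e^(−kτ) = e^(−0.02806 × 15.0) = 0.6564
R = 1 / (1 − 0.6564) = 2.911
Css,max = 7.34 × 2.911 = 21.36 µg/mL
Css,min = Css,max × e^(−kτ) = 21.36 × 0.6564 ≈ 14.0 µg/mL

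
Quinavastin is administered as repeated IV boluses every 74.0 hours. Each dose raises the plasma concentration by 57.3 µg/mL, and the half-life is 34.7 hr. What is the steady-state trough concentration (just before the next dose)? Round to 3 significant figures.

k = ln 2 / 34.7 = 0.01998 hr⁻¹
Fraction remaining after one interval: e^(−kτ) = e^(−0.01998 × 74.0) = 0.2281
R = 1 / (1 − 0.2281) = 1.295
Css,max = 57.3 × 1.295 = 74.23 µg/mL
Css,min = Css,max × e^(−kτ) = 74.23 × 0.2281 ≈ 16.9 µg/mL

16.9 µg/mL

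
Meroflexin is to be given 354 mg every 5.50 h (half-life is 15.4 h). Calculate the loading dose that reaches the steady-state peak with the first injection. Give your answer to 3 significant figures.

1610 mg

k = ln 2 / 15.4 = 0.04501 h⁻¹
Accumulation ratio R = 1 / (1 − e^(−kτ)) = 1 / (1 − e^(−0.04501×5.50)) = 1 / (1 − 0.7807) = 4.560
Loading dose = maintenance dose × R = 354 × 4.560 ≈ 1610 mg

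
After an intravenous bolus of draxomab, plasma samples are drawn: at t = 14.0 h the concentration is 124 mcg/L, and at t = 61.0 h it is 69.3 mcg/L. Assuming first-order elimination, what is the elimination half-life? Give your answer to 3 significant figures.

k = ln(C₁/C₂) / (t₂ − t₁) = ln(124/69.3) / (61.0 − 14.0)
  = 0.5818 / 47.00 = 0.01238 h⁻¹
t½ = ln 2 / k = ln 2 / 0.01238 ≈ 56.0 hours

56.0 hours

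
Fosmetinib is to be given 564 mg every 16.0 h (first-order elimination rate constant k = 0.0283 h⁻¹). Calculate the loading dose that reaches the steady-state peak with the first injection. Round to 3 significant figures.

1550 mg

Accumulation ratio R = 1 / (1 − e^(−kτ)) = 1 / (1 − e^(−0.02830×16.0)) = 1 / (1 − 0.6358) = 2.746
Loading dose = maintenance dose × R = 564 × 2.746 ≈ 1550 mg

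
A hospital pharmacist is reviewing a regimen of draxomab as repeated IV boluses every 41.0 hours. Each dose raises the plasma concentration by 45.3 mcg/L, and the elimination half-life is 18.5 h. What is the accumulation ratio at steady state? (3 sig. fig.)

k = ln 2 / 18.5 = 0.03747 h⁻¹
Fraction remaining after one interval: e^(−kτ) = e^(−0.03747 × 41.0) = 0.2152
R = 1 / (1 − 0.2152) = 1 / 0.7848 ≈ 1.27

1.27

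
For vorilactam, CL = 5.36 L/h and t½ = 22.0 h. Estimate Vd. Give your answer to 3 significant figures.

170 L

k = ln 2 / t½ = ln 2 / 22.0 = 0.03151 h⁻¹
V = CL / k = 5.36 / 0.03151 ≈ 170 L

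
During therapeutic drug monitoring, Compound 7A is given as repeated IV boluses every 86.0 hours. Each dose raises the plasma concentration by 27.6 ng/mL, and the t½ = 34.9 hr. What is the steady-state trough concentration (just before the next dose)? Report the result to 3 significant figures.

k = ln 2 / 34.9 = 0.01986 hr⁻¹
Fraction remaining after one interval: e^(−kτ) = e^(−0.01986 × 86.0) = 0.1812
R = 1 / (1 − 0.1812) = 1.221
Css,max = 27.6 × 1.221 = 33.71 ng/mL
Css,min = Css,max × e^(−kτ) = 33.71 × 0.1812 ≈ 6.11 ng/mL

6.11 ng/mL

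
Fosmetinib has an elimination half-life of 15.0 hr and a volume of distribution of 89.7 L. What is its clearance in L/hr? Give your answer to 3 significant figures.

k = ln 2 / t½ = ln 2 / 15.0 = 0.04621 hr⁻¹
CL = k · V = 0.04621 × 89.7 ≈ 4.15 L/hr

4.15 L/hr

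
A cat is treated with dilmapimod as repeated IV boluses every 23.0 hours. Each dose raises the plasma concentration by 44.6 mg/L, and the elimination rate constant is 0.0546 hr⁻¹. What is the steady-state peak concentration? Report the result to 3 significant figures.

62.4 mg/L

Fraction remaining after one interval: e^(−kτ) = e^(−0.05460 × 23.0) = 0.2848
R = 1 / (1 − 0.2848) = 1.398
Css,max = 44.6 × 1.398 ≈ 62.4 mg/L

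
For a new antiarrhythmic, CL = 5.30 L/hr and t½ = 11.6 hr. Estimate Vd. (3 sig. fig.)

88.7 L

k = ln 2 / t½ = ln 2 / 11.6 = 0.05975 hr⁻¹
V = CL / k = 5.30 / 0.05975 ≈ 88.7 L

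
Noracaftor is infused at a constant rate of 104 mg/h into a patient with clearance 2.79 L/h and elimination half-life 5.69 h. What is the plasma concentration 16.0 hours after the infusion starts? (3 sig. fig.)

Css = rate / CL = 104 / 2.79 = 37.28 µg/mL
k = ln 2 / 5.69 = 0.1218 h⁻¹
C(t) = Css (1 − e^(−kt)) = 37.28 × (1 − e^(−1.949)) = 37.28 × 0.8576 ≈ 32.0 µg/mL

32.0 µg/mL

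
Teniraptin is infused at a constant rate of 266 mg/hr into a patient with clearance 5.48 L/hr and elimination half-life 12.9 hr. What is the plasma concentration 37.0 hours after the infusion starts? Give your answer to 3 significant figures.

Css = rate / CL = 266 / 5.48 = 48.54 µg/mL
k = ln 2 / 12.9 = 0.05373 hr⁻¹
C(t) = Css (1 − e^(−kt)) = 48.54 × (1 − e^(−1.988)) = 48.54 × 0.8630 ≈ 41.9 µg/mL

41.9 µg/mL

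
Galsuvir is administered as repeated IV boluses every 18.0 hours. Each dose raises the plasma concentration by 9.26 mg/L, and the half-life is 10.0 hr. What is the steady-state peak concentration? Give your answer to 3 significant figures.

13.0 mg/L

k = ln 2 / 10.0 = 0.06931 hr⁻¹
Fraction remaining after one interval: e^(−kτ) = e^(−0.06931 × 18.0) = 0.2872
R = 1 / (1 − 0.2872) = 1.403
Css,max = 9.26 × 1.403 ≈ 13.0 mg/L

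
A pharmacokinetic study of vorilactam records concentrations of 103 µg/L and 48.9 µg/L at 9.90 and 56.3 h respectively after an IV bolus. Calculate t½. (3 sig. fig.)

43.2 hours

k = ln(C₁/C₂) / (t₂ − t₁) = ln(103/48.9) / (56.3 − 9.90)
  = 0.7450 / 46.40 = 0.01605 h⁻¹
t½ = ln 2 / k = ln 2 / 0.01605 ≈ 43.2 hours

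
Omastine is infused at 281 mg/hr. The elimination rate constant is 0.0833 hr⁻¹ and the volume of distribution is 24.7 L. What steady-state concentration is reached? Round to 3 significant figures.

137 µg/mL

CL = k · V = 0.0833 × 24.7 = 2.058 L/hr
Css = rate / CL = 281 / 2.058 ≈ 137 µg/mL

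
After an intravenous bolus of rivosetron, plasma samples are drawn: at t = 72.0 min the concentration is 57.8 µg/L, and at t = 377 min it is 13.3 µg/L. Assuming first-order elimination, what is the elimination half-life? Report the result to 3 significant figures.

k = ln(C₁/C₂) / (t₂ − t₁) = ln(57.8/13.3) / (377 − 72.0)
  = 1.469 / 305.0 = 0.004817 min⁻¹
t½ = ln 2 / k = ln 2 / 0.004817 ≈ 144 minutes

144 minutes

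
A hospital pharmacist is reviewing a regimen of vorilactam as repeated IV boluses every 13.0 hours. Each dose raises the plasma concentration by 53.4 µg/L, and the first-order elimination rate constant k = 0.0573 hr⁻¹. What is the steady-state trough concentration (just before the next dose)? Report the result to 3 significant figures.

48.3 µg/L

Fraction remaining after one interval: e^(−kτ) = e^(−0.05730 × 13.0) = 0.4748
R = 1 / (1 − 0.4748) = 1.904
Css,max = 53.4 × 1.904 = 101.7 µg/L
Css,min = Css,max × e^(−kτ) = 101.7 × 0.4748 ≈ 48.3 µg/L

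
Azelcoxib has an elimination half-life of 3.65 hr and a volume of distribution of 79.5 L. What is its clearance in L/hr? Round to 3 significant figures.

15.1 L/hr

k = ln 2 / t½ = ln 2 / 3.65 = 0.1899 hr⁻¹
CL = k · V = 0.1899 × 79.5 ≈ 15.1 L/hr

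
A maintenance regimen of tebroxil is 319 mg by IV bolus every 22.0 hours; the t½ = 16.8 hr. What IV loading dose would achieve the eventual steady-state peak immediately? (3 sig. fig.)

k = ln 2 / 16.8 = 0.04126 hr⁻¹
Accumulation ratio R = 1 / (1 − e^(−kτ)) = 1 / (1 − e^(−0.04126×22.0)) = 1 / (1 − 0.4035) = 1.676
Loading dose = maintenance dose × R = 319 × 1.676 ≈ 535 mg

535 mg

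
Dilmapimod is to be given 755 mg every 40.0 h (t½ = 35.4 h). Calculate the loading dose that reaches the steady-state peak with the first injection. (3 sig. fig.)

k = ln 2 / 35.4 = 0.01958 h⁻¹
Accumulation ratio R = 1 / (1 − e^(−kτ)) = 1 / (1 − e^(−0.01958×40.0)) = 1 / (1 − 0.4569) = 1.841
Loading dose = maintenance dose × R = 755 × 1.841 ≈ 1390 mg

1390 mg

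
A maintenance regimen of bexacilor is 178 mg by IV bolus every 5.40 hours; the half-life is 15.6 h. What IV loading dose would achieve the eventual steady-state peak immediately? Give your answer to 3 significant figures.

834 mg

k = ln 2 / 15.6 = 0.04443 h⁻¹
Accumulation ratio R = 1 / (1 − e^(−kτ)) = 1 / (1 − e^(−0.04443×5.40)) = 1 / (1 − 0.7867) = 4.688
Loading dose = maintenance dose × R = 178 × 4.688 ≈ 834 mg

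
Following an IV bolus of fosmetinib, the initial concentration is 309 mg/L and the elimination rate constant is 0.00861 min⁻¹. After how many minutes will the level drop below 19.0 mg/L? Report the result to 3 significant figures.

C(t) = C₀ e^(−kt)  ⇒  t = ln(C₀/C) / k
t = ln(309/19.0) / 0.008610 = 2.789 / 0.008610 ≈ 324 minutes

324 minutes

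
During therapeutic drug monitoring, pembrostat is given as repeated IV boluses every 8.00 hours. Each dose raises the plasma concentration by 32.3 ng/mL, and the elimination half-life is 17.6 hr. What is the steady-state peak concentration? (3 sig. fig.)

120 ng/mL

k = ln 2 / 17.6 = 0.03938 hr⁻¹
Fraction remaining after one interval: e^(−kτ) = e^(−0.03938 × 8.00) = 0.7297
R = 1 / (1 − 0.7297) = 3.700
Css,max = 32.3 × 3.700 ≈ 120 ng/mL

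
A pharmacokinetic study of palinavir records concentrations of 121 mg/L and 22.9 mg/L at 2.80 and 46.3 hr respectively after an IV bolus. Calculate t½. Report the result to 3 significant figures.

18.1 hours

k = ln(C₁/C₂) / (t₂ − t₁) = ln(121/22.9) / (46.3 − 2.80)
  = 1.665 / 43.50 = 0.03827 hr⁻¹
t½ = ln 2 / k = ln 2 / 0.03827 ≈ 18.1 hours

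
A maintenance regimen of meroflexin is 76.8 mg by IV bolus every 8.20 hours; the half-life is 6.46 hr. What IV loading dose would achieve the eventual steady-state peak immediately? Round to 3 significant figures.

131 mg

k = ln 2 / 6.46 = 0.1073 hr⁻¹
Accumulation ratio R = 1 / (1 − e^(−kτ)) = 1 / (1 − e^(−0.1073×8.20)) = 1 / (1 − 0.4148) = 1.709
Loading dose = maintenance dose × R = 76.8 × 1.709 ≈ 131 mg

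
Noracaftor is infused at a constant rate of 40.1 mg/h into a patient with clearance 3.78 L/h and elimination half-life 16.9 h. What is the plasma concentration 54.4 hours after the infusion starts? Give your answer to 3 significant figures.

9.47 mg/L

Css = rate / CL = 40.1 / 3.78 = 10.61 mg/L
k = ln 2 / 16.9 = 0.04101 h⁻¹
C(t) = Css (1 − e^(−kt)) = 10.61 × (1 − e^(−2.231)) = 10.61 × 0.8926 ≈ 9.47 mg/L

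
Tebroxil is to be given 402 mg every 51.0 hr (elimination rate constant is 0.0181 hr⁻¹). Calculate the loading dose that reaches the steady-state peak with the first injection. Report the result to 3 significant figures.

Accumulation ratio R = 1 / (1 − e^(−kτ)) = 1 / (1 − e^(−0.01810×51.0)) = 1 / (1 − 0.3973) = 1.659
Loading dose = maintenance dose × R = 402 × 1.659 ≈ 667 mg

667 mg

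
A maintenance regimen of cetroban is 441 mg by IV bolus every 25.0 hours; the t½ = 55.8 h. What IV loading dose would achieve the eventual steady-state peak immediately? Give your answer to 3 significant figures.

k = ln 2 / 55.8 = 0.01242 h⁻¹
Accumulation ratio R = 1 / (1 − e^(−kτ)) = 1 / (1 − e^(−0.01242×25.0)) = 1 / (1 − 0.7330) = 3.746
Loading dose = maintenance dose × R = 441 × 3.746 ≈ 1650 mg

1650 mg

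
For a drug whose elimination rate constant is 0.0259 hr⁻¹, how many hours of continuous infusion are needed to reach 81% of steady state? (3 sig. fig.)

64.1 hours

f = 1 − e^(−kt)  ⇒  t = −ln(1 − f) / k
t = −ln(1 − 0.81) / 0.02590 = 1.661 / 0.02590 ≈ 64.1 hours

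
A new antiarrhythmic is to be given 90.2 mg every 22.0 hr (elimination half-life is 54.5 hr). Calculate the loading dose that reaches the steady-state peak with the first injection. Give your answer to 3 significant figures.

k = ln 2 / 54.5 = 0.01272 hr⁻¹
Accumulation ratio R = 1 / (1 − e^(−kτ)) = 1 / (1 − e^(−0.01272×22.0)) = 1 / (1 − 0.7559) = 4.097
Loading dose = maintenance dose × R = 90.2 × 4.097 ≈ 370 mg

370 mg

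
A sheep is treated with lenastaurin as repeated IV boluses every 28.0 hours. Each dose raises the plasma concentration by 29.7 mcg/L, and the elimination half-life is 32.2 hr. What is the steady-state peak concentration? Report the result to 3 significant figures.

65.6 mcg/L

k = ln 2 / 32.2 = 0.02153 hr⁻¹
Fraction remaining after one interval: e^(−kτ) = e^(−0.02153 × 28.0) = 0.5473
R = 1 / (1 − 0.5473) = 2.209
Css,max = 29.7 × 2.209 ≈ 65.6 mcg/L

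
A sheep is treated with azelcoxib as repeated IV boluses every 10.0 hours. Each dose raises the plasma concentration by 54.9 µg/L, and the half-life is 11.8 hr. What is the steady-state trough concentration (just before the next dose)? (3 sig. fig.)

68.7 µg/L

k = ln 2 / 11.8 = 0.05874 hr⁻¹
Fraction remaining after one interval: e^(−kτ) = e^(−0.05874 × 10.0) = 0.5558
R = 1 / (1 − 0.5558) = 2.251
Css,max = 54.9 × 2.251 = 123.6 µg/L
Css,min = Css,max × e^(−kτ) = 123.6 × 0.5558 ≈ 68.7 µg/L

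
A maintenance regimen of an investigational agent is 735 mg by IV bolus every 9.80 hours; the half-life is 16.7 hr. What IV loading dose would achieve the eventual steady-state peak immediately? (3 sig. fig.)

k = ln 2 / 16.7 = 0.04151 hr⁻¹
Accumulation ratio R = 1 / (1 − e^(−kτ)) = 1 / (1 − e^(−0.04151×9.80)) = 1 / (1 − 0.6658) = 2.992
Loading dose = maintenance dose × R = 735 × 2.992 ≈ 2200 mg

2200 mg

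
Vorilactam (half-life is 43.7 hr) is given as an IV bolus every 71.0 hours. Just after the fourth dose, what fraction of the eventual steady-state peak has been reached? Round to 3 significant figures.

k = ln 2 / 43.7 = 0.01586 hr⁻¹
f_n = 1 − e^(−nkτ) = 1 − e^(−4 × 0.01586 × 71.0) = 1 − e^(−4.505) = 1 − 0.01106 ≈ 0.989

0.989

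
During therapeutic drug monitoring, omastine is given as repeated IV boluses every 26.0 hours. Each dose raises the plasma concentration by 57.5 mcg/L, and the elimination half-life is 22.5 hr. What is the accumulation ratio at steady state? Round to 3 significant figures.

k = ln 2 / 22.5 = 0.03081 hr⁻¹
Fraction remaining after one interval: e^(−kτ) = e^(−0.03081 × 26.0) = 0.4489
R = 1 / (1 − 0.4489) = 1 / 0.5511 ≈ 1.81

1.81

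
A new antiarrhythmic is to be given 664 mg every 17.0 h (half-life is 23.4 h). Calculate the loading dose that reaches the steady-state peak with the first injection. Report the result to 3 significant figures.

k = ln 2 / 23.4 = 0.02962 h⁻¹
Accumulation ratio R = 1 / (1 − e^(−kτ)) = 1 / (1 − e^(−0.02962×17.0)) = 1 / (1 − 0.6044) = 2.528
Loading dose = maintenance dose × R = 664 × 2.528 ≈ 1680 mg

1680 mg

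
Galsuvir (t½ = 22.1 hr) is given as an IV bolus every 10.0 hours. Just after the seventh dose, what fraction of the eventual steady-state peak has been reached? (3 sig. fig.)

k = ln 2 / 22.1 = 0.03136 hr⁻¹
f_n = 1 − e^(−nkτ) = 1 − e^(−7 × 0.03136 × 10.0) = 1 − e^(−2.195) = 1 − 0.1113 ≈ 0.889

0.889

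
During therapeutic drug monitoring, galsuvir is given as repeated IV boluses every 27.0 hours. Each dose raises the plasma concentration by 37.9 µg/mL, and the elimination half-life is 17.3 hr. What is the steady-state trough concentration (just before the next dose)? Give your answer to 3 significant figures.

19.4 µg/mL

k = ln 2 / 17.3 = 0.04007 hr⁻¹
Fraction remaining after one interval: e^(−kτ) = e^(−0.04007 × 27.0) = 0.3390
R = 1 / (1 − 0.3390) = 1.513
Css,max = 37.9 × 1.513 = 57.34 µg/mL
Css,min = Css,max × e^(−kτ) = 57.34 × 0.3390 ≈ 19.4 µg/mL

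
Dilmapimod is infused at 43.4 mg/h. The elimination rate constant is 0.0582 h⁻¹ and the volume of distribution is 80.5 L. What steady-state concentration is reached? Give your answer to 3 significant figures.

9.26 mg/L

CL = k · V = 0.0582 × 80.5 = 4.685 L/h
Css = rate / CL = 43.4 / 4.685 ≈ 9.26 mg/L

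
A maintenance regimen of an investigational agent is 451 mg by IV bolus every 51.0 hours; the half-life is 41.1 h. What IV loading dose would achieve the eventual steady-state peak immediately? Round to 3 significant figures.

782 mg

k = ln 2 / 41.1 = 0.01686 h⁻¹
Accumulation ratio R = 1 / (1 − e^(−kτ)) = 1 / (1 − e^(−0.01686×51.0)) = 1 / (1 − 0.4231) = 1.733
Loading dose = maintenance dose × R = 451 × 1.733 ≈ 782 mg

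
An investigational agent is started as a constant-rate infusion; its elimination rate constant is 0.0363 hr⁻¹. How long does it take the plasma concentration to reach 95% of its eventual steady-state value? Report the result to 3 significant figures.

82.5 hours

f = 1 − e^(−kt)  ⇒  t = −ln(1 − f) / k
t = −ln(1 − 0.95) / 0.03630 = 2.996 / 0.03630 ≈ 82.5 hours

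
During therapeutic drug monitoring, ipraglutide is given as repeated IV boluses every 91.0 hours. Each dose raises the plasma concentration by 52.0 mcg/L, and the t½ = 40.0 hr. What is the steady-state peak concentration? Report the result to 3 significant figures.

k = ln 2 / 40.0 = 0.01733 hr⁻¹
Fraction remaining after one interval: e^(−kτ) = e^(−0.01733 × 91.0) = 0.2066
R = 1 / (1 − 0.2066) = 1.260
Css,max = 52.0 × 1.260 ≈ 65.5 mcg/L

65.5 mcg/L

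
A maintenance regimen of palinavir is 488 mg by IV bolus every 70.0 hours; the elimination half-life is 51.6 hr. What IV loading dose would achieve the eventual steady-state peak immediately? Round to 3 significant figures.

k = ln 2 / 51.6 = 0.01343 hr⁻¹
Accumulation ratio R = 1 / (1 − e^(−kτ)) = 1 / (1 − e^(−0.01343×70.0)) = 1 / (1 − 0.3905) = 1.641
Loading dose = maintenance dose × R = 488 × 1.641 ≈ 801 mg

801 mg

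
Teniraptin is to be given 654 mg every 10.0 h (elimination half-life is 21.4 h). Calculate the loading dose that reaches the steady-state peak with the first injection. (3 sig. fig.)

k = ln 2 / 21.4 = 0.03239 h⁻¹
Accumulation ratio R = 1 / (1 − e^(−kτ)) = 1 / (1 − e^(−0.03239×10.0)) = 1 / (1 − 0.7233) = 3.614
Loading dose = maintenance dose × R = 654 × 3.614 ≈ 2360 mg

2360 mg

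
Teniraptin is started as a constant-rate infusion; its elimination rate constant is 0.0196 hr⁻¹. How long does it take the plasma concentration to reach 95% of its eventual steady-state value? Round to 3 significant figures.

153 hours

f = 1 − e^(−kt)  ⇒  t = −ln(1 − f) / k
t = −ln(1 − 0.95) / 0.01960 = 2.996 / 0.01960 ≈ 153 hours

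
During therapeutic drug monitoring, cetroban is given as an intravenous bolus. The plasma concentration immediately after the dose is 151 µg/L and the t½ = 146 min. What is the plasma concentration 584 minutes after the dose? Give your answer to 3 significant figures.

9.44 µg/L

k = ln 2 / 146 = 0.004748 min⁻¹
584 min is 4.000 half-lives, so C = 151 × (1/2)^4.000 = 151 × 0.06250 ≈ 9.44 µg/L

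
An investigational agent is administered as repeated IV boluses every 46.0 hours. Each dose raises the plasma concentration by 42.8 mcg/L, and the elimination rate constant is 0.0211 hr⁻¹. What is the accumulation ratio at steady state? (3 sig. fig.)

1.61

Fraction remaining after one interval: e^(−kτ) = e^(−0.02110 × 46.0) = 0.3789
R = 1 / (1 − 0.3789) = 1 / 0.6211 ≈ 1.61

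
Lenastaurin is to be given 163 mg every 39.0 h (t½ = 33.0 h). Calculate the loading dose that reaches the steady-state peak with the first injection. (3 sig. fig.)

k = ln 2 / 33.0 = 0.02100 h⁻¹
Accumulation ratio R = 1 / (1 − e^(−kτ)) = 1 / (1 − e^(−0.02100×39.0)) = 1 / (1 − 0.4408) = 1.788
Loading dose = maintenance dose × R = 163 × 1.788 ≈ 291 mg

291 mg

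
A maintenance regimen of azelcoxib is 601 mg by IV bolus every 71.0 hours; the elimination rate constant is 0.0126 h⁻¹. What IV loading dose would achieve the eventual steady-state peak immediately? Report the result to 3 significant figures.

Accumulation ratio R = 1 / (1 − e^(−kτ)) = 1 / (1 − e^(−0.01260×71.0)) = 1 / (1 − 0.4088) = 1.691
Loading dose = maintenance dose × R = 601 × 1.691 ≈ 1020 mg

1020 mg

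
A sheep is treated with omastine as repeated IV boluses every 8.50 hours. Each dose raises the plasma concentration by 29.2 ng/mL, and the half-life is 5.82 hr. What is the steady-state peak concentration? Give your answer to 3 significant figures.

45.9 ng/mL

k = ln 2 / 5.82 = 0.1191 hr⁻¹
Fraction remaining after one interval: e^(−kτ) = e^(−0.1191 × 8.50) = 0.3634
R = 1 / (1 − 0.3634) = 1.571
Css,max = 29.2 × 1.571 ≈ 45.9 ng/mL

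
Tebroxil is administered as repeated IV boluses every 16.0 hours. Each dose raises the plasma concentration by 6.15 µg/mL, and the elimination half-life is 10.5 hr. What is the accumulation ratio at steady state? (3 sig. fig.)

k = ln 2 / 10.5 = 0.06601 hr⁻¹
Fraction remaining after one interval: e^(−kτ) = e^(−0.06601 × 16.0) = 0.3478
R = 1 / (1 − 0.3478) = 1 / 0.6522 ≈ 1.53

1.53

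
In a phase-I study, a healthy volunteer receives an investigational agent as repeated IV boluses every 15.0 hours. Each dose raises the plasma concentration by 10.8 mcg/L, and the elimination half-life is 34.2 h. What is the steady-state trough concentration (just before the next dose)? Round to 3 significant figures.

k = ln 2 / 34.2 = 0.02027 h⁻¹
Fraction remaining after one interval: e^(−kτ) = e^(−0.02027 × 15.0) = 0.7379
R = 1 / (1 − 0.7379) = 3.815
Css,max = 10.8 × 3.815 = 41.20 mcg/L
Css,min = Css,max × e^(−kτ) = 41.20 × 0.7379 ≈ 30.4 mcg/L

30.4 mcg/L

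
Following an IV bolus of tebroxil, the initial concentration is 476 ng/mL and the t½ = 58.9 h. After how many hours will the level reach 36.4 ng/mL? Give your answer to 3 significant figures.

218 hours

k = ln 2 / 58.9 = 0.01177 h⁻¹
C(t) = C₀ e^(−kt)  ⇒  t = ln(C₀/C) / k
t = ln(476/36.4) / 0.01177 = 2.571 / 0.01177 ≈ 218 hours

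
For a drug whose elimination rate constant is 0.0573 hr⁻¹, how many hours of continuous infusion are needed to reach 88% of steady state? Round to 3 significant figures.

f = 1 − e^(−kt)  ⇒  t = −ln(1 − f) / k
t = −ln(1 − 0.88) / 0.05730 = 2.120 / 0.05730 ≈ 37.0 hours

37.0 hours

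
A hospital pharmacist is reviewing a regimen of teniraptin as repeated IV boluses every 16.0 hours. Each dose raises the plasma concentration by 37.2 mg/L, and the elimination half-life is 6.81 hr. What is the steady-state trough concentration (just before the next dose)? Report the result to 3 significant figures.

k = ln 2 / 6.81 = 0.1018 hr⁻¹
Fraction remaining after one interval: e^(−kτ) = e^(−0.1018 × 16.0) = 0.1962
R = 1 / (1 − 0.1962) = 1.244
Css,max = 37.2 × 1.244 = 46.28 mg/L
Css,min = Css,max × e^(−kτ) = 46.28 × 0.1962 ≈ 9.08 mg/L

9.08 mg/L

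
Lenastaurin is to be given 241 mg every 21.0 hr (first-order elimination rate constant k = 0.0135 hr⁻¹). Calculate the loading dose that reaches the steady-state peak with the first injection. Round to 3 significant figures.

Accumulation ratio R = 1 / (1 − e^(−kτ)) = 1 / (1 − e^(−0.01350×21.0)) = 1 / (1 − 0.7531) = 4.051
Loading dose = maintenance dose × R = 241 × 4.051 ≈ 976 mg

976 mg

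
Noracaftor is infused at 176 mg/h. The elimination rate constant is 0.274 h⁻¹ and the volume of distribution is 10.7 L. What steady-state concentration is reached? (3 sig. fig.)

60.0 µg/mL

CL = k · V = 0.274 × 10.7 = 2.932 L/h
Css = rate / CL = 176 / 2.932 ≈ 60.0 µg/mL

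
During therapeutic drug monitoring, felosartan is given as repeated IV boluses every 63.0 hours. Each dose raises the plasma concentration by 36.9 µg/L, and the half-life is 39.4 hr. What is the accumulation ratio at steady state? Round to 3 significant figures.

1.49

k = ln 2 / 39.4 = 0.01759 hr⁻¹
Fraction remaining after one interval: e^(−kτ) = e^(−0.01759 × 63.0) = 0.3301
R = 1 / (1 − 0.3301) = 1 / 0.6699 ≈ 1.49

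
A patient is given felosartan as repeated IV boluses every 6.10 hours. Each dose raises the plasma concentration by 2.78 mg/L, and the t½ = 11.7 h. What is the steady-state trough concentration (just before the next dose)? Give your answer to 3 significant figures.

6.39 mg/L

k = ln 2 / 11.7 = 0.05924 h⁻¹
Fraction remaining after one interval: e^(−kτ) = e^(−0.05924 × 6.10) = 0.6967
R = 1 / (1 − 0.6967) = 3.297
Css,max = 2.78 × 3.297 = 9.166 mg/L
Css,min = Css,max × e^(−kτ) = 9.166 × 0.6967 ≈ 6.39 mg/L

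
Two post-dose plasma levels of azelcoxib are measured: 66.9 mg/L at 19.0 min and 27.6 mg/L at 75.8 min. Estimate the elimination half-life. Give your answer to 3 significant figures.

44.5 minutes

k = ln(C₁/C₂) / (t₂ − t₁) = ln(66.9/27.6) / (75.8 − 19.0)
  = 0.8854 / 56.80 = 0.01559 min⁻¹
t½ = ln 2 / k = ln 2 / 0.01559 ≈ 44.5 minutes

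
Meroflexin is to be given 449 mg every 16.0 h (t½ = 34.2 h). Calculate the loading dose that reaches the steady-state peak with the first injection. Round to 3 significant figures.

k = ln 2 / 34.2 = 0.02027 h⁻¹
Accumulation ratio R = 1 / (1 − e^(−kτ)) = 1 / (1 − e^(−0.02027×16.0)) = 1 / (1 − 0.7230) = 3.611
Loading dose = maintenance dose × R = 449 × 3.611 ≈ 1620 mg

1620 mg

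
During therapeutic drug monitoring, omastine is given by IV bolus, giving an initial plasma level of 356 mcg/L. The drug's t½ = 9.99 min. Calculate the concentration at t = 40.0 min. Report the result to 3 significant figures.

22.2 mcg/L

k = ln 2 / 9.99 = 0.06938 min⁻¹
40.0 min is 4.004 half-lives, so C = 356 × (1/2)^4.004 = 356 × 0.06233 ≈ 22.2 mcg/L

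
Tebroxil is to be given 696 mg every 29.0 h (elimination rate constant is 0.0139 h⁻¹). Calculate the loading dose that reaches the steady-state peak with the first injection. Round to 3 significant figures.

Accumulation ratio R = 1 / (1 − e^(−kτ)) = 1 / (1 − e^(−0.01390×29.0)) = 1 / (1 − 0.6682) = 3.014
Loading dose = maintenance dose × R = 696 × 3.014 ≈ 2100 mg

2100 mg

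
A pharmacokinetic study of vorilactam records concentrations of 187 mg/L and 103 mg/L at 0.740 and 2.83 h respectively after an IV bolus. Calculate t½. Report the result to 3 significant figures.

k = ln(C₁/C₂) / (t₂ − t₁) = ln(187/103) / (2.83 − 0.740)
  = 0.5964 / 2.090 = 0.2853 h⁻¹
t½ = ln 2 / k = ln 2 / 0.2853 ≈ 2.43 hours

2.43 hours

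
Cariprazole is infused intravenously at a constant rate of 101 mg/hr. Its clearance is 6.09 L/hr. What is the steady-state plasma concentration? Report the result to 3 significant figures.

Css = infusion rate / CL = 101 / 6.09 ≈ 16.6 mg/L

16.6 mg/L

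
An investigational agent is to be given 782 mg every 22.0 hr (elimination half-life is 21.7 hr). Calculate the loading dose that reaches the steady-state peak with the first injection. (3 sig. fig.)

1550 mg

k = ln 2 / 21.7 = 0.03194 hr⁻¹
Accumulation ratio R = 1 / (1 − e^(−kτ)) = 1 / (1 − e^(−0.03194×22.0)) = 1 / (1 − 0.4952) = 1.981
Loading dose = maintenance dose × R = 782 × 1.981 ≈ 1550 mg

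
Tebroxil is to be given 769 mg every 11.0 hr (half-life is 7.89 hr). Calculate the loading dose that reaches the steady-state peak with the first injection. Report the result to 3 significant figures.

k = ln 2 / 7.89 = 0.08785 hr⁻¹
Accumulation ratio R = 1 / (1 − e^(−kτ)) = 1 / (1 − e^(−0.08785×11.0)) = 1 / (1 − 0.3805) = 1.614
Loading dose = maintenance dose × R = 769 × 1.614 ≈ 1240 mg

1240 mg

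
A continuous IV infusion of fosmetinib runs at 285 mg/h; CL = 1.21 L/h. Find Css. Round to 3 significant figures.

Css = infusion rate / CL = 285 / 1.21 ≈ 236 µg/mL

236 µg/mL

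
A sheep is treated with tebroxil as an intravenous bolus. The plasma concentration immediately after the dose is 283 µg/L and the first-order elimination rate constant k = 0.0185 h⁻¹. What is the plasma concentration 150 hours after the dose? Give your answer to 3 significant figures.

17.6 µg/L

C(t) = C₀ e^(−kt) = 283 × e^(−0.01850 × 150) = 283 × e^(−2.775) = 283 × 0.06235 ≈ 17.6 µg/L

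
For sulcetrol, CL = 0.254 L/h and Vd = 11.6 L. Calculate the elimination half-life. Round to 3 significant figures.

31.7 hours

k = CL / V = 0.254 / 11.6 = 0.02190 h⁻¹
t½ = ln 2 / k = ln 2 / 0.02190 ≈ 31.7 hours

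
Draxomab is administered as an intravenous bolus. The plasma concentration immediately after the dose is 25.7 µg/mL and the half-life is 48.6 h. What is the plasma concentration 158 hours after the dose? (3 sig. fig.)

2.70 µg/mL

k = ln 2 / 48.6 = 0.01426 h⁻¹
158 h is 3.251 half-lives, so C = 25.7 × (1/2)^3.251 = 25.7 × 0.1050 ≈ 2.70 µg/mL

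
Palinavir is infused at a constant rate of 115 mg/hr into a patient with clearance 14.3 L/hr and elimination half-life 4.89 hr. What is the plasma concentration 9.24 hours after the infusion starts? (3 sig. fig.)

Css = rate / CL = 115 / 14.3 = 8.042 µg/mL
k = ln 2 / 4.89 = 0.1417 hr⁻¹
C(t) = Css (1 − e^(−kt)) = 8.042 × (1 − e^(−1.310)) = 8.042 × 0.7301 ≈ 5.87 µg/mL

5.87 µg/mL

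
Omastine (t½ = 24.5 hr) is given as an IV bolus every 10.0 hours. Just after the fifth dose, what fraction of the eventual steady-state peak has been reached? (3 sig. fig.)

0.757

k = ln 2 / 24.5 = 0.02829 hr⁻¹
f_n = 1 − e^(−nkτ) = 1 − e^(−5 × 0.02829 × 10.0) = 1 − e^(−1.415) = 1 − 0.2430 ≈ 0.757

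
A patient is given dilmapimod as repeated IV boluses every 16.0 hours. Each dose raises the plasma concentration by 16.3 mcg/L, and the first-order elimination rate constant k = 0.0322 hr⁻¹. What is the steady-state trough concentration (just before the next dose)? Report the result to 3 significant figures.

Fraction remaining after one interval: e^(−kτ) = e^(−0.03220 × 16.0) = 0.5974
R = 1 / (1 − 0.5974) = 2.484
Css,max = 16.3 × 2.484 = 40.48 mcg/L
Css,min = Css,max × e^(−kτ) = 40.48 × 0.5974 ≈ 24.2 mcg/L

24.2 mcg/L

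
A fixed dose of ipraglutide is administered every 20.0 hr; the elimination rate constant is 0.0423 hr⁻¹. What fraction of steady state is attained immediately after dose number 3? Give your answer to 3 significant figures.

f_n = 1 − e^(−nkτ) = 1 − e^(−3 × 0.04230 × 20.0) = 1 − e^(−2.538) = 1 − 0.07902 ≈ 0.921

0.921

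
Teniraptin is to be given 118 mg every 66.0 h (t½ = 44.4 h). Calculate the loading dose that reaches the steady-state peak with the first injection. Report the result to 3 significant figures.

183 mg

k = ln 2 / 44.4 = 0.01561 h⁻¹
Accumulation ratio R = 1 / (1 − e^(−kτ)) = 1 / (1 − e^(−0.01561×66.0)) = 1 / (1 − 0.3569) = 1.555
Loading dose = maintenance dose × R = 118 × 1.555 ≈ 183 mg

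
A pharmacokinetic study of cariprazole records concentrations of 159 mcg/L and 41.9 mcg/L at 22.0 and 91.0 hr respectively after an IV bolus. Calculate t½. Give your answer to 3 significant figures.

35.9 hours

k = ln(C₁/C₂) / (t₂ − t₁) = ln(159/41.9) / (91.0 − 22.0)
  = 1.334 / 69.00 = 0.01933 hr⁻¹
t½ = ln 2 / k = ln 2 / 0.01933 ≈ 35.9 hours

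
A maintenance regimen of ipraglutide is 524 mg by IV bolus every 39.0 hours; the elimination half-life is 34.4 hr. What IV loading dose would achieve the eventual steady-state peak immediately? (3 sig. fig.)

963 mg

k = ln 2 / 34.4 = 0.02015 hr⁻¹
Accumulation ratio R = 1 / (1 − e^(−kτ)) = 1 / (1 − e^(−0.02015×39.0)) = 1 / (1 − 0.4557) = 1.837
Loading dose = maintenance dose × R = 524 × 1.837 ≈ 963 mg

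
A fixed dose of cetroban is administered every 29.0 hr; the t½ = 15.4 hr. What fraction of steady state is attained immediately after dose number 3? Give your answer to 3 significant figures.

0.980

k = ln 2 / 15.4 = 0.04501 hr⁻¹
f_n = 1 − e^(−nkτ) = 1 − e^(−3 × 0.04501 × 29.0) = 1 − e^(−3.916) = 1 − 0.01992 ≈ 0.980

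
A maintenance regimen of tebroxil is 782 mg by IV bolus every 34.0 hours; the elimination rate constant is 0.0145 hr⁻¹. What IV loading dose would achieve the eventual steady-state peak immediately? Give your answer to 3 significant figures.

2010 mg

Accumulation ratio R = 1 / (1 − e^(−kτ)) = 1 / (1 − e^(−0.01450×34.0)) = 1 / (1 − 0.6108) = 2.569
Loading dose = maintenance dose × R = 782 × 2.569 ≈ 2010 mg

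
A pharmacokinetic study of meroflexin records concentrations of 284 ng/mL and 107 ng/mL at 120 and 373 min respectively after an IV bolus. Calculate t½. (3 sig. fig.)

180 minutes

k = ln(C₁/C₂) / (t₂ − t₁) = ln(284/107) / (373 − 120)
  = 0.9761 / 253.0 = 0.003858 min⁻¹
t½ = ln 2 / k = ln 2 / 0.003858 ≈ 180 minutes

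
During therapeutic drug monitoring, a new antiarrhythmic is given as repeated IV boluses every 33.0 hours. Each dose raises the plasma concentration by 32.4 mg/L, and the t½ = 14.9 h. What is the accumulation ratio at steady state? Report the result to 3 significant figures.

1.27

k = ln 2 / 14.9 = 0.04652 h⁻¹
Fraction remaining after one interval: e^(−kτ) = e^(−0.04652 × 33.0) = 0.2154
R = 1 / (1 − 0.2154) = 1 / 0.7846 ≈ 1.27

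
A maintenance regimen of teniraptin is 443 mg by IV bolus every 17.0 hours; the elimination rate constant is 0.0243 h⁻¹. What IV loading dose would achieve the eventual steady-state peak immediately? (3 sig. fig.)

1310 mg

Accumulation ratio R = 1 / (1 − e^(−kτ)) = 1 / (1 − e^(−0.02430×17.0)) = 1 / (1 − 0.6616) = 2.955
Loading dose = maintenance dose × R = 443 × 2.955 ≈ 1310 mg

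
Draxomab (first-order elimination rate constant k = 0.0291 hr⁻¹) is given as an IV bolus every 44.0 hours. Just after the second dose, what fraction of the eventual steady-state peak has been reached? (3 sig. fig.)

0.923

f_n = 1 − e^(−nkτ) = 1 − e^(−2 × 0.02910 × 44.0) = 1 − e^(−2.561) = 1 − 0.07724 ≈ 0.923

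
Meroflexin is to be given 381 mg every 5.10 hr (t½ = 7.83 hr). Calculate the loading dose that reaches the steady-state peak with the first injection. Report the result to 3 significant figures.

k = ln 2 / 7.83 = 0.08852 hr⁻¹
Accumulation ratio R = 1 / (1 − e^(−kτ)) = 1 / (1 − e^(−0.08852×5.10)) = 1 / (1 − 0.6367) = 2.752
Loading dose = maintenance dose × R = 381 × 2.752 ≈ 1050 mg

1050 mg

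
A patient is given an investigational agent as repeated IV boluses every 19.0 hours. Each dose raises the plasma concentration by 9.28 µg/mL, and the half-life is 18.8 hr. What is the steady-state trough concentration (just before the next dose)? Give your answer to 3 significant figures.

k = ln 2 / 18.8 = 0.03687 hr⁻¹
Fraction remaining after one interval: e^(−kτ) = e^(−0.03687 × 19.0) = 0.4963
R = 1 / (1 − 0.4963) = 1.985
Css,max = 9.28 × 1.985 = 18.42 µg/mL
Css,min = Css,max × e^(−kτ) = 18.42 × 0.4963 ≈ 9.14 µg/mL

9.14 µg/mL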